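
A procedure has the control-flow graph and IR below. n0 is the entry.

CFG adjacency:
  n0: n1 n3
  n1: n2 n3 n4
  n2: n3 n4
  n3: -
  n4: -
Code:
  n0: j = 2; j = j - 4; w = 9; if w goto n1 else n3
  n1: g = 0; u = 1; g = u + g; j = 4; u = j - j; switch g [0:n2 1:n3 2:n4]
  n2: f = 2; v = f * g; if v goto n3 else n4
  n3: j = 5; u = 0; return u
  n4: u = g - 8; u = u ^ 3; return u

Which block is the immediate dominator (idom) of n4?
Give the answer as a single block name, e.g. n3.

Answer: n1

Working:
idom tree: n1←n0 n2←n1 n3←n0 n4←n1
Join-block Dom:
  n3: preds {n0,n1,n2}: {n0} ∩ {n0,n1} ∩ {n0,n1,n2} = {n0}; idom=n0
  n4: preds {n1,n2}: {n0,n1} ∩ {n0,n1,n2} = {n0,n1}; idom=n1

idom(n4) = n1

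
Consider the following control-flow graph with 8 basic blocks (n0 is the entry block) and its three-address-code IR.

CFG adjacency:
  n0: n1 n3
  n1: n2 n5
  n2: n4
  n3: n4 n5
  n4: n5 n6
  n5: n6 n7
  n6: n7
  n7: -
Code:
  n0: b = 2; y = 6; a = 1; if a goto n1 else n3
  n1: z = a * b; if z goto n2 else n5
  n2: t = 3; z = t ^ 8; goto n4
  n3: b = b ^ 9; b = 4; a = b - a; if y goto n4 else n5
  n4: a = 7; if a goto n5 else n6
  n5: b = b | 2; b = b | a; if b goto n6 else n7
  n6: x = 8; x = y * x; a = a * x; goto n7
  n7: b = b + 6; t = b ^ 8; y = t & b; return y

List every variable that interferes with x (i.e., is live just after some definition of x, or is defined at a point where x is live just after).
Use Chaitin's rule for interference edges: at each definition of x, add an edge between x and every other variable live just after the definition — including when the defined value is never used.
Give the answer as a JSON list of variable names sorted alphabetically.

Answer: ["a", "b", "y"]

Analysis:
Block summaries:
  n0: {a,b,y} / ∅
  n1: {z} / {a,b}
  n2: {t,z} / ∅
  n3: {a,b} / {a,b,y}
  n4: {a} / ∅
  n5: {b} / {a,b}
  n6: {a,x} / {a,y}
  n7: {b,t,y} / {b}

Liveness:
  live n0: ∅→{a,b,y}
  live n1: {a,b,y}→{a,b,y}
  live n2: {b,y}→{b,y}
  live n3: {a,b,y}→{a,b,y}
  live n4: {b,y}→{a,b,y}
  live n5: {a,b,y}→{a,b,y}
  live n6: {a,b,y}→{b}
  live n7: {b}→∅

Interfere edges:
  a — {b,x,y,z}
  b — {a,t,x,y,z}
  t — {b,y}
  x — {a,b,y}
  y — {a,b,t,x,z}
  z — {a,b,y}

N(x) = ["a", "b", "y"]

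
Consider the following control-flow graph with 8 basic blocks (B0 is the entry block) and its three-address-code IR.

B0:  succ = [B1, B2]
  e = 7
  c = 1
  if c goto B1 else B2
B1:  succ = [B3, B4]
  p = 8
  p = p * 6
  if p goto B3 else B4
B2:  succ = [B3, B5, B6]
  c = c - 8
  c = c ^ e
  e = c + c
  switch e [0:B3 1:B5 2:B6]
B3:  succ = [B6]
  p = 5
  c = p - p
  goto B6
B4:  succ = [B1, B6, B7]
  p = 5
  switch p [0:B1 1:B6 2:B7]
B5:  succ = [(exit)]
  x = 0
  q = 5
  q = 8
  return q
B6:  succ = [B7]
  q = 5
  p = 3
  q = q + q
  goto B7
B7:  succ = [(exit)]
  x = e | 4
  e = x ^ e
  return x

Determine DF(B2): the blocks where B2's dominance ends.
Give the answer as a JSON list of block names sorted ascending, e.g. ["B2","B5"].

Answer: ["B3", "B6"]

Analysis:
idom tree: B1←B0 B2←B0 B3←B0 B4←B1 B5←B2 B6←B0 B7←B0
Dom at joins:
  B1: preds {B0,B4}: {B0} ∩ {B0,B1,B4} = {B0}; idom=B0
  B3: preds {B1,B2}: {B0,B1} ∩ {B0,B2} = {B0}; idom=B0
  B6: preds {B2,B3,B4}: {B0,B2} ∩ {B0,B3} ∩ {B0,B1,B4} = {B0}; idom=B0
  B7: preds {B4,B6}: {B0,B1,B4} ∩ {B0,B6} = {B0}; idom=B0

DF derivation:
  join B1 pred B0: · stop@B0
  join B1 pred B4: B4→B1 stop@B0
  join B3 pred B1: B1 stop@B0
  join B3 pred B2: B2 stop@B0
  join B6 pred B2: B2 stop@B0
  join B6 pred B3: B3 stop@B0
  join B6 pred B4: B4→B1 stop@B0
  join B7 pred B4: B4→B1 stop@B0
  join B7 pred B6: B6 stop@B0
  DF(B0)=∅
  DF(B1)={B1,B3,B6,B7}
  DF(B2)={B3,B6}
  DF(B3)={B6}
  DF(B4)={B1,B6,B7}
  DF(B5)=∅
  DF(B6)={B7}
  DF(B7)=∅

DF(B2) = ["B3", "B6"]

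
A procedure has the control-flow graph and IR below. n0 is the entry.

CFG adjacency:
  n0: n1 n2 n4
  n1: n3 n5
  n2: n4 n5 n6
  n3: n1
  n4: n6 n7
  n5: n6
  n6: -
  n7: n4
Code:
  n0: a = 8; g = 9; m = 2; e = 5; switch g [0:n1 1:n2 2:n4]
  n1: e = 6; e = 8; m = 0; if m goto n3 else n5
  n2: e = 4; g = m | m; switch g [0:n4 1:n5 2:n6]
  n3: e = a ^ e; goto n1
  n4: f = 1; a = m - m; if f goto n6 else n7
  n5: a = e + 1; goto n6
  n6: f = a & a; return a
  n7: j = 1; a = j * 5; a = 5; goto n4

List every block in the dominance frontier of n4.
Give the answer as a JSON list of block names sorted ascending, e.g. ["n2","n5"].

idom tree: n1←n0 n2←n0 n3←n1 n4←n0 n5←n0 n6←n0 n7←n4
Dom at joins:
  n1: preds {n0,n3}: {n0} ∩ {n0,n1,n3} = {n0}; idom=n0
  n4: preds {n0,n2,n7}: {n0} ∩ {n0,n2} ∩ {n0,n4,n7} = {n0}; idom=n0
  n5: preds {n1,n2}: {n0,n1} ∩ {n0,n2} = {n0}; idom=n0
  n6: preds {n2,n4,n5}: {n0,n2} ∩ {n0,n4} ∩ {n0,n5} = {n0}; idom=n0

DF derivation:
  n1←n0: walk · to n0
  n1←n3: walk n3→n1 to n0
  n4←n0: walk · to n0
  n4←n2: walk n2 to n0
  n4←n7: walk n7→n4 to n0
  n5←n1: walk n1 to n0
  n5←n2: walk n2 to n0
  n6←n2: walk n2 to n0
  n6←n4: walk n4 to n0
  n6←n5: walk n5 to n0
  DF(n0)=∅
  DF(n1)={n1,n5}
  DF(n2)={n4,n5,n6}
  DF(n3)={n1}
  DF(n4)={n4,n6}
  DF(n5)={n6}
  DF(n6)=∅
  DF(n7)={n4}

DF(n4) = ["n4", "n6"]

Answer: ["n4", "n6"]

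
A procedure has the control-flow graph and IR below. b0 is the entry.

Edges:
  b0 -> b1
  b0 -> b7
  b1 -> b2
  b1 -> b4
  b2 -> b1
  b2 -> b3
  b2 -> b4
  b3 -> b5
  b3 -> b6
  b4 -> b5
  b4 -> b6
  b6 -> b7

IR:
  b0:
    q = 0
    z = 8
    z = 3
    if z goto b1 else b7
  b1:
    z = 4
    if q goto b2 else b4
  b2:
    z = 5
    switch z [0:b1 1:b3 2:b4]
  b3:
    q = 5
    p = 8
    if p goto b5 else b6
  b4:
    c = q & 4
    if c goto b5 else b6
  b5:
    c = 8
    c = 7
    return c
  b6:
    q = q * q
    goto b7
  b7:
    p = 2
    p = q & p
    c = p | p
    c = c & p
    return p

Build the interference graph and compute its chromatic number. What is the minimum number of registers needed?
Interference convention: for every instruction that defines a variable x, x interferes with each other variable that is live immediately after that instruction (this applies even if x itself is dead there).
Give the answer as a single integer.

Answer: 3

Derivation:
Block summaries:
  b0: {q,z} / ∅
  b1: {z} / {q}
  b2: {z} / ∅
  b3: {p,q} / ∅
  b4: {c} / {q}
  b5: {c} / ∅
  b6: {q} / {q}
  b7: {c,p} / {q}

Backward fixpoint:
  b0 li=∅ lo={q}
  b1 li={q} lo={q}
  b2 li={q} lo={q}
  b3 li=∅ lo={q}
  b4 li={q} lo={q}
  b5 li=∅ lo=∅
  b6 li={q} lo={q}
  b7 li={q} lo=∅

Interfere edges:
  c↔{p,q}
  p↔{c,q}
  q↔{c,p,z}
  z↔{q}

Colouring:
  clique {c,p,q} ⇒ need ≥ 3
  assign c→r1 p→r2 q→r0 z→r1 — no edge inside a register ⇒ χ ≤ 3
  χ = 3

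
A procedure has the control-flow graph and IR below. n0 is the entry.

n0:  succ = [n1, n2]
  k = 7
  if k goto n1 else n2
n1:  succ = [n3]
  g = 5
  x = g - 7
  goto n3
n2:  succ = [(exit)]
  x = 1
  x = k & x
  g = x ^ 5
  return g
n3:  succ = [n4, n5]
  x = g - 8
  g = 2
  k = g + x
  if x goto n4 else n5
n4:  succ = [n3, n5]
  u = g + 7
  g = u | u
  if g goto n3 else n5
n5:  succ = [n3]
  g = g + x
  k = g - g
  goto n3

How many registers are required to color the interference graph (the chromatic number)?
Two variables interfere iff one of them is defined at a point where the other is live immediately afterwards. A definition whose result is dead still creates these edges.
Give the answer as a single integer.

Per-block:
  n0 def {k} use ∅
  n1 def {g,x} use ∅
  n2 def {g,x} use {k}
  n3 def {g,k,x} use {g}
  n4 def {g,u} use {g}
  n5 def {g,k} use {g,x}

Live sets:
  n0 li=∅ lo={k}
  n1 li=∅ lo={g}
  n2 li={k} lo=∅
  n3 li={g} lo={g,x}
  n4 li={g,x} lo={g,x}
  n5 li={g,x} lo={g}

Interference:
  g↔{k,x}
  k↔{g,x}
  u↔{x}
  x↔{g,k,u}

Colouring:
  lower bound: {g,k,x} mutually conflict ⇒ χ ≥ 3
  assign g→c1 k→c2 u→c1 x→c0 — no edge inside a register ⇒ χ ≤ 3
  χ = 3

Answer: 3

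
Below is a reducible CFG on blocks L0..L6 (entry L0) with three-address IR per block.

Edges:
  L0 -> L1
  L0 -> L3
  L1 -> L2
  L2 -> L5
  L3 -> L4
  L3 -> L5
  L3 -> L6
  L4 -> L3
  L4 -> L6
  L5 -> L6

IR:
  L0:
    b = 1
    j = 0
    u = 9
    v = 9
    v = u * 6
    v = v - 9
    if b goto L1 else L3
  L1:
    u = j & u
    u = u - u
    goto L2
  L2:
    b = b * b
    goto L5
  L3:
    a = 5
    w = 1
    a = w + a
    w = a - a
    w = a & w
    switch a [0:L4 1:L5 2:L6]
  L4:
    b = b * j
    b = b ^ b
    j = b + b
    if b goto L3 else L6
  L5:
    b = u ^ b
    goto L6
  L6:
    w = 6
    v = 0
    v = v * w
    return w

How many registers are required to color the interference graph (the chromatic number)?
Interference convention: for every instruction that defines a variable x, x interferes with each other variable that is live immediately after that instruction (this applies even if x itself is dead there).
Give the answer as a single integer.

def/use:
  L0: {b,j,u,v} / ∅
  L1: {u} / {j,u}
  L2: {b} / {b}
  L3: {a,w} / ∅
  L4: {b,j} / {b,j}
  L5: {b} / {b,u}
  L6: {v,w} / ∅

Liveness:
  L0 li=∅ lo={b,j,u}
  L1 li={b,j,u} lo={b,u}
  L2 li={b,u} lo={b,u}
  L3 li={b,j,u} lo={b,j,u}
  L4 li={b,j,u} lo={b,j,u}
  L5 li={b,u} lo=∅
  L6 li=∅ lo=∅

Interference:
  a↔{b,j,u,w}
  b↔{a,j,u,v,w}
  j↔{a,b,u,v,w}
  u↔{a,b,j,v,w}
  v↔{b,j,u,w}
  w↔{a,b,j,u,v}

Registers:
  clique {a,b,j,u,w} ⇒ need ≥ 5
  assign a→R4 b→R0 j→R1 u→R2 v→R4 w→R3 — no edge inside a register ⇒ χ ≤ 5
  χ = 5

Answer: 5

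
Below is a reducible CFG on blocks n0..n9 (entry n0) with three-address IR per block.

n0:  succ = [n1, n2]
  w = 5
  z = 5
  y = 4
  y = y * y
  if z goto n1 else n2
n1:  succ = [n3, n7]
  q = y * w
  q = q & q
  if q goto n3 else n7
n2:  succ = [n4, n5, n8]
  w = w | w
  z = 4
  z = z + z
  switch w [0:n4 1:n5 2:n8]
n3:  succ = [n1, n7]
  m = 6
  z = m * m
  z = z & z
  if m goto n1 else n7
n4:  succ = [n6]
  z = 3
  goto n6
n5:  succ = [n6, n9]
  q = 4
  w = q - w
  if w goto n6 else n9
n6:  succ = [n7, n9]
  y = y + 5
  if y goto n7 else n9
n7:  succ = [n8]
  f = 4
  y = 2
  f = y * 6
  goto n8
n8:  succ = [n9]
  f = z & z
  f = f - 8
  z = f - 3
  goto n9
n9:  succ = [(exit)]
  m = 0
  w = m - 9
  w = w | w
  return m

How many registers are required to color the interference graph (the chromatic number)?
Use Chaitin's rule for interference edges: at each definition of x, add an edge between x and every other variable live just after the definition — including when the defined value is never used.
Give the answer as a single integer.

Answer: 4

Working:
Per-block:
  n0 def {w,y,z} use ∅
  n1 def {q} use {w,y}
  n2 def {w,z} use {w}
  n3 def {m,z} use ∅
  n4 def {z} use ∅
  n5 def {q,w} use {w}
  n6 def {y} use {y}
  n7 def {f,y} use ∅
  n8 def {f,z} use {z}
  n9 def {m,w} use ∅

Backward fixpoint:
  n0: in=∅ out={w,y,z}
  n1: in={w,y,z} out={w,y,z}
  n2: in={w,y} out={w,y,z}
  n3: in={w,y} out={w,y,z}
  n4: in={y} out={y,z}
  n5: in={w,y,z} out={y,z}
  n6: in={y,z} out={z}
  n7: in={z} out={z}
  n8: in={z} out=∅
  n9: in=∅ out=∅

Interfere edges:
  f — {z}
  m — {w,y,z}
  q — {w,y,z}
  w — {m,q,y,z}
  y — {m,q,w,z}
  z — {f,m,q,w,y}

Colouring:
  lower bound: {m,w,y,z} mutually conflict ⇒ χ ≥ 4
  assign f→c1 m→c3 q→c3 w→c1 y→c2 z→c0 — no edge inside a register ⇒ χ ≤ 4
  χ = 4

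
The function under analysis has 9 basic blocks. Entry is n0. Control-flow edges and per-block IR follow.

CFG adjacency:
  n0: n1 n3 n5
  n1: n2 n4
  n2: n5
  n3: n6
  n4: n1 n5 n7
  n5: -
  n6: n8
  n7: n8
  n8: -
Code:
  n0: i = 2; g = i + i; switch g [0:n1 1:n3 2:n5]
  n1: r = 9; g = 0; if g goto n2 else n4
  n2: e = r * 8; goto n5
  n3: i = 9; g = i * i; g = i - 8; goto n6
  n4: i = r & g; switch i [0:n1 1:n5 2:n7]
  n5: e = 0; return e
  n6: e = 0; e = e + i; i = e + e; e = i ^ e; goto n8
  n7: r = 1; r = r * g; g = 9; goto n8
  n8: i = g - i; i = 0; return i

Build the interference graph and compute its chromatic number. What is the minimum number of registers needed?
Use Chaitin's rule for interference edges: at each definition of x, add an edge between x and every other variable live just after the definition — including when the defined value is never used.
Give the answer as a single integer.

Answer: 3

Derivation:
Block summaries:
  n0: {g,i} / ∅
  n1: {g,r} / ∅
  n2: {e} / {r}
  n3: {g,i} / ∅
  n4: {i} / {g,r}
  n5: {e} / ∅
  n6: {e,i} / {i}
  n7: {g,r} / {g}
  n8: {i} / {g,i}

Live sets:
  live n0: ∅→∅
  live n1: ∅→{g,r}
  live n2: {r}→∅
  live n3: ∅→{g,i}
  live n4: {g,r}→{g,i}
  live n5: ∅→∅
  live n6: {g,i}→{g,i}
  live n7: {g,i}→{g,i}
  live n8: {g,i}→∅

Interference:
  e — {g,i}
  g — {e,i,r}
  i — {e,g,r}
  r — {g,i}

Colouring:
  clique {e,g,i} ⇒ need ≥ 3
  3-colouring: R0={g}  R1={i}  R2={e,r}
  χ = 3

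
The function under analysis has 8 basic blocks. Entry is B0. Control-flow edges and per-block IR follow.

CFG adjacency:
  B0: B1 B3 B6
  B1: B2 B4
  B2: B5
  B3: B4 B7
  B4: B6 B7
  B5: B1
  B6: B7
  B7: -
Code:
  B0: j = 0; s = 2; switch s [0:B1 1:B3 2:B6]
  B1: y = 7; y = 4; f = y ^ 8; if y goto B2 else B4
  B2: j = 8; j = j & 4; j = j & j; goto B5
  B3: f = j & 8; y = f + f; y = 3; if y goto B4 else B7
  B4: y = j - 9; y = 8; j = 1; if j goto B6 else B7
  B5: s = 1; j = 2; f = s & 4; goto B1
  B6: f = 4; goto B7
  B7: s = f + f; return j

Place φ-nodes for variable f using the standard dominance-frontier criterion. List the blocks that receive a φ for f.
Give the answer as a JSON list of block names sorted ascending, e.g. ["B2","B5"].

idom tree: B1←B0 B2←B1 B3←B0 B4←B0 B5←B2 B6←B0 B7←B0
Dom at joins:
  B1: preds {B0,B5}: {B0} ∩ {B0,B1,B2,B5} = {B0}; idom=B0
  B4: preds {B1,B3}: {B0,B1} ∩ {B0,B3} = {B0}; idom=B0
  B6: preds {B0,B4}: {B0} ∩ {B0,B4} = {B0}; idom=B0
  B7: preds {B3,B4,B6}: {B0,B3} ∩ {B0,B4} ∩ {B0,B6} = {B0}; idom=B0

DF derivation:
  B1←B0: walk · to B0
  B1←B5: walk B5→B2→B1 to B0
  B4←B1: walk B1 to B0
  B4←B3: walk B3 to B0
  B6←B0: walk · to B0
  B6←B4: walk B4 to B0
  B7←B3: walk B3 to B0
  B7←B4: walk B4 to B0
  B7←B6: walk B6 to B0
  DF(B0)=∅
  DF(B1)={B1,B4}
  DF(B2)={B1}
  DF(B3)={B4,B7}
  DF(B4)={B6,B7}
  DF(B5)={B1}
  DF(B6)={B7}
  DF(B7)=∅

φ for f: defs {B1,B3,B5,B6}
  DF⁺ = {B1,B4,B6,B7}

Answer: ["B1", "B4", "B6", "B7"]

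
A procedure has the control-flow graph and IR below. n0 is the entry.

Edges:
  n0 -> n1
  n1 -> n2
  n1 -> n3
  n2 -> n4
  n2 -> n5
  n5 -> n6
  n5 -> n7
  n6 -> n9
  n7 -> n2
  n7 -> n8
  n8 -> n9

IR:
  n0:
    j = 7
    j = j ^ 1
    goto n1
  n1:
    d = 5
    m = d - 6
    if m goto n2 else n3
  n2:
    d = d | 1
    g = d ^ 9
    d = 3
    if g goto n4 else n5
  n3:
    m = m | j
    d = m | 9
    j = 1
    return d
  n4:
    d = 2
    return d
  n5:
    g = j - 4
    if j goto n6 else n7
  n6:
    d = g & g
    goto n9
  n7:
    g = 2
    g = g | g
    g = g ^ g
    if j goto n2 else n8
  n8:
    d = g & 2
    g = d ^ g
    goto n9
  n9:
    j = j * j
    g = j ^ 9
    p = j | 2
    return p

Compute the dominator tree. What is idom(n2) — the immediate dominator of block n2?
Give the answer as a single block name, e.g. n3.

Answer: n1

Working:
idom tree: n1←n0 n2←n1 n3←n1 n4←n2 n5←n2 n6←n5 n7←n5 n8←n7 n9←n5
Join-block Dom:
  n2: preds {n1,n7}: {n0,n1} ∩ {n0,n1,n2,n5,n7} = {n0,n1}; idom=n1
  n9: preds {n6,n8}: {n0,n1,n2,n5,n6} ∩ {n0,n1,n2,n5,n7,n8} = {n0,n1,n2,n5}; idom=n5

idom(n2) = n1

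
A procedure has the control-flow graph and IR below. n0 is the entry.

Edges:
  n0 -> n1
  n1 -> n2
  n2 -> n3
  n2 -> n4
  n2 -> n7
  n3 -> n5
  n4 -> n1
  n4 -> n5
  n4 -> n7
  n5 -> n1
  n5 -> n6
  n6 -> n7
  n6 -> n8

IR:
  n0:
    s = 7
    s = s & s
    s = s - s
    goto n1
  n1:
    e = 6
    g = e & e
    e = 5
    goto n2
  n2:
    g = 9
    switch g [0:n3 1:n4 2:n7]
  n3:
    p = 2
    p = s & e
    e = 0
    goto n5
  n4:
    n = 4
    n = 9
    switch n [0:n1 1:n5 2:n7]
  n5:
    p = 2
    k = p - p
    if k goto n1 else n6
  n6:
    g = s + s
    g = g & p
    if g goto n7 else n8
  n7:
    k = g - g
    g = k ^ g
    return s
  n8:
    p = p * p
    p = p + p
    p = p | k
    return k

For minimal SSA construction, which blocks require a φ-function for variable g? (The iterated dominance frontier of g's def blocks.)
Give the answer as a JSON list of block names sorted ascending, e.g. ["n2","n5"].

idom tree: n1←n0 n2←n1 n3←n2 n4←n2 n5←n2 n6←n5 n7←n2 n8←n6
Join-block Dom:
  n1: preds {n0,n4,n5}: {n0} ∩ {n0,n1,n2,n4} ∩ {n0,n1,n2,n5} = {n0}; idom=n0
  n5: preds {n3,n4}: {n0,n1,n2,n3} ∩ {n0,n1,n2,n4} = {n0,n1,n2}; idom=n2
  n7: preds {n2,n4,n6}: {n0,n1,n2} ∩ {n0,n1,n2,n4} ∩ {n0,n1,n2,n5,n6} = {n0,n1,n2}; idom=n2

Frontier:
  n1←n0: walk · to n0
  n1←n4: walk n4→n2→n1 to n0
  n1←n5: walk n5→n2→n1 to n0
  n5←n3: walk n3 to n2
  n5←n4: walk n4 to n2
  n7←n2: walk · to n2
  n7←n4: walk n4 to n2
  n7←n6: walk n6→n5 to n2
  n0 → ∅
  n1 → {n1}
  n2 → {n1}
  n3 → {n5}
  n4 → {n1,n5,n7}
  n5 → {n1,n7}
  n6 → {n7}
  n7 → ∅
  n8 → ∅

φ for g: defs {n1,n2,n6,n7}
  DF⁺ = {n1,n7}

Answer: ["n1", "n7"]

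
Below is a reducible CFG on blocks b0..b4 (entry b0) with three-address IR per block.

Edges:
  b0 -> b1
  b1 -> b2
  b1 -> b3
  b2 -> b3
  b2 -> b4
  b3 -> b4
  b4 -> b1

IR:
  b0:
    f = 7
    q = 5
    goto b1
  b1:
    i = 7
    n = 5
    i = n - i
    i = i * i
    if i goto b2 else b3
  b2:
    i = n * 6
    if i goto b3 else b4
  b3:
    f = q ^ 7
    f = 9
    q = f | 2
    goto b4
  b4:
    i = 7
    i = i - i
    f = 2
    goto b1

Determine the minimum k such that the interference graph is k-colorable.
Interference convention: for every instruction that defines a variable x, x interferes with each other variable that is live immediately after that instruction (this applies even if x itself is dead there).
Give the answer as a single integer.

def/use:
  b0 def {f,q} use ∅
  b1 def {i,n} use ∅
  b2 def {i} use {n}
  b3 def {f,q} use {q}
  b4 def {f,i} use ∅

Backward fixpoint:
  live b0: ∅→{q}
  live b1: {q}→{n,q}
  live b2: {n,q}→{q}
  live b3: {q}→{q}
  live b4: {q}→{q}

Interfere edges:
  f↔{q}
  i↔{n,q}
  n↔{i,q}
  q↔{f,i,n}

Colouring:
  lower bound: {i,n,q} mutually conflict ⇒ χ ≥ 3
  assign f→r1 i→r1 n→r2 q→r0 — no edge inside a register ⇒ χ ≤ 3
  χ = 3

Answer: 3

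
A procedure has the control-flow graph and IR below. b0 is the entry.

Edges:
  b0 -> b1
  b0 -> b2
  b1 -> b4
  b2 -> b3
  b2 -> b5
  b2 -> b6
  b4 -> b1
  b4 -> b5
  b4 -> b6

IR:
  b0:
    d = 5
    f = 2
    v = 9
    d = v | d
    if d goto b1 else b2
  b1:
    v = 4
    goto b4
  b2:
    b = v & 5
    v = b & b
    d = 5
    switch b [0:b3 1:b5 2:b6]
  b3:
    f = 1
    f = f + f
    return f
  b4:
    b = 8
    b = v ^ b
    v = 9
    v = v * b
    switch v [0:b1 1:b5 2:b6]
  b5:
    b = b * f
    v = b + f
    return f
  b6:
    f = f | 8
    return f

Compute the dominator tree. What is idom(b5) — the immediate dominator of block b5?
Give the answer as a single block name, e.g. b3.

Answer: b0

Working:
idom tree: b1←b0 b2←b0 b3←b2 b4←b1 b5←b0 b6←b0
Dom at joins:
  b1: preds {b0,b4}: {b0} ∩ {b0,b1,b4} = {b0}; idom=b0
  b5: preds {b2,b4}: {b0,b2} ∩ {b0,b1,b4} = {b0}; idom=b0
  b6: preds {b2,b4}: {b0,b2} ∩ {b0,b1,b4} = {b0}; idom=b0

idom(b5) = b0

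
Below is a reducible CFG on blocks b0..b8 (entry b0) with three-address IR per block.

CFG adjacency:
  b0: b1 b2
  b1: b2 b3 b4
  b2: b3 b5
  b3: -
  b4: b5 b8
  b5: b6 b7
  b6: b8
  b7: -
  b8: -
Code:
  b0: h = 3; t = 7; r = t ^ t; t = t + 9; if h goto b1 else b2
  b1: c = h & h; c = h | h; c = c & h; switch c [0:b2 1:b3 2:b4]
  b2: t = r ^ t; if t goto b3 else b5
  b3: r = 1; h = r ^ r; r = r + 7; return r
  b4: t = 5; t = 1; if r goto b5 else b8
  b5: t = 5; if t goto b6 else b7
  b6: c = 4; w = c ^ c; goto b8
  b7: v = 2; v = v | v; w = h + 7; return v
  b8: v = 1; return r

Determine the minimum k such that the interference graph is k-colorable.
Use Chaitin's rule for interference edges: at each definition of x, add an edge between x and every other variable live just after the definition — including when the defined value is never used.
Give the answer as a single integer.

def/use:
  b0: {h,r,t} / ∅
  b1: {c} / {h}
  b2: {t} / {r,t}
  b3: {h,r} / ∅
  b4: {t} / {r}
  b5: {t} / ∅
  b6: {c,w} / ∅
  b7: {v,w} / {h}
  b8: {v} / {r}

Liveness:
  b0: in=∅ out={h,r,t}
  b1: in={h,r,t} out={h,r,t}
  b2: in={h,r,t} out={h,r}
  b3: in=∅ out=∅
  b4: in={h,r} out={h,r}
  b5: in={h,r} out={h,r}
  b6: in={r} out={r}
  b7: in={h} out=∅
  b8: in={r} out=∅

Conflict graph:
  c↔{h,r,t}
  h↔{c,r,t,v}
  r↔{c,h,t,v,w}
  t↔{c,h,r}
  v↔{h,r,w}
  w↔{r,v}

Registers:
  lower bound: {c,h,r,t} mutually conflict ⇒ χ ≥ 4
  4-colouring: R0={r}  R1={h,w}  R2={c,v}  R3={t}
  χ = 4

Answer: 4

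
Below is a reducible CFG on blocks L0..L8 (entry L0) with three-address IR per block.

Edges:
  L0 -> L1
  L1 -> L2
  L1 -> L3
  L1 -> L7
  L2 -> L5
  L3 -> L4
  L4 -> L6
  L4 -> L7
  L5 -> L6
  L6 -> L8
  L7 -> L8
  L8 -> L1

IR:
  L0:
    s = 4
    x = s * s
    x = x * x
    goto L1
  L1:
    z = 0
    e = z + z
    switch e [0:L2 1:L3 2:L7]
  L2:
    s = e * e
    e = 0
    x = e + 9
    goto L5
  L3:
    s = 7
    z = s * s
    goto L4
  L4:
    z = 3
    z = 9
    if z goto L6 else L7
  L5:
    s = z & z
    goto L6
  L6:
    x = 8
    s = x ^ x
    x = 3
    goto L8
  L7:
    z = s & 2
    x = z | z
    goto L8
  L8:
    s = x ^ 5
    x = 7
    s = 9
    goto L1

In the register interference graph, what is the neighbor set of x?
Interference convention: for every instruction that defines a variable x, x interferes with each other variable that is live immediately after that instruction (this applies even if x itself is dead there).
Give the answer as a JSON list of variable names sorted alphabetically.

Answer: ["s", "z"]

Derivation:
Per-block:
  L0 def {s,x} use ∅
  L1 def {e,z} use ∅
  L2 def {e,s,x} use {e}
  L3 def {s,z} use ∅
  L4 def {z} use ∅
  L5 def {s} use {z}
  L6 def {s,x} use ∅
  L7 def {x,z} use {s}
  L8 def {s,x} use {x}

Live sets:
  L0: in=∅ out={s}
  L1: in={s} out={e,s,z}
  L2: in={e,z} out={z}
  L3: in=∅ out={s}
  L4: in={s} out={s}
  L5: in={z} out=∅
  L6: in=∅ out={x}
  L7: in={s} out={x}
  L8: in={x} out={s}

Interference:
  e↔{s,z}
  s↔{e,x,z}
  x↔{s,z}
  z↔{e,s,x}

N(x) = ["s", "z"]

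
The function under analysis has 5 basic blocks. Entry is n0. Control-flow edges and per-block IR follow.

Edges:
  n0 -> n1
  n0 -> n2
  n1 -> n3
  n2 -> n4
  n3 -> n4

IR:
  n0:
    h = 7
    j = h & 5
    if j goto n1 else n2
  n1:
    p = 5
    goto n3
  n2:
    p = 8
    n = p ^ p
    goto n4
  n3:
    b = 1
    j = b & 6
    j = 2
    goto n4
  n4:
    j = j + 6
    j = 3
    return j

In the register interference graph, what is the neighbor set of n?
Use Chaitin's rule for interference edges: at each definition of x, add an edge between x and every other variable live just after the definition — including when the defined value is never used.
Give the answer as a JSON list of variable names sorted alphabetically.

Answer: ["j"]

Analysis:
Per-block:
  n0 def {h,j} use ∅
  n1 def {p} use ∅
  n2 def {n,p} use ∅
  n3 def {b,j} use ∅
  n4 def {j} use {j}

Backward fixpoint:
  n0: in=∅ out={j}
  n1: in=∅ out=∅
  n2: in={j} out={j}
  n3: in=∅ out={j}
  n4: in={j} out=∅

Interference:
  b — ∅
  h — ∅
  j — {n,p}
  n — {j}
  p — {j}

N(n) = ["j"]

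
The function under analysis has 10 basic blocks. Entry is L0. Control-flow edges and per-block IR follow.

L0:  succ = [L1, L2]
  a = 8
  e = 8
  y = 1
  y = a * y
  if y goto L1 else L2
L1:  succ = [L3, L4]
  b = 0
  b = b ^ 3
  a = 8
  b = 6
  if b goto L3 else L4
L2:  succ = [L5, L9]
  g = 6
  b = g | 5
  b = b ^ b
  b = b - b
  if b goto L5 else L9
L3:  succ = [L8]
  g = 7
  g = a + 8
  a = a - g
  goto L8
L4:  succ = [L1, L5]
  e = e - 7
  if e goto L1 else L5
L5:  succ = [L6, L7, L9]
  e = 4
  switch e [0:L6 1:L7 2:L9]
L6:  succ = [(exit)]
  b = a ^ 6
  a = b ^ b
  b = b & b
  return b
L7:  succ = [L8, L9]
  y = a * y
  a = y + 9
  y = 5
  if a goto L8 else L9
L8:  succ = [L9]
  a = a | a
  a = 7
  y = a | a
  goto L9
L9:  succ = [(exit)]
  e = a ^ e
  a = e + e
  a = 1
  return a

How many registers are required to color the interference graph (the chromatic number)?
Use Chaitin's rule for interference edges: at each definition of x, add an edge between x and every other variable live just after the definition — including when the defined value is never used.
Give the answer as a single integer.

Answer: 4

Analysis:
Block summaries:
  L0 def {a,e,y} use ∅
  L1 def {a,b} use ∅
  L2 def {b,g} use ∅
  L3 def {a,g} use {a}
  L4 def {e} use {e}
  L5 def {e} use ∅
  L6 def {a,b} use {a}
  L7 def {a,y} use {a,y}
  L8 def {a,y} use {a}
  L9 def {a,e} use {a,e}

Live sets:
  live L0: ∅→{a,e,y}
  live L1: {e,y}→{a,e,y}
  live L2: {a,e,y}→{a,e,y}
  live L3: {a,e}→{a,e}
  live L4: {a,e,y}→{a,e,y}
  live L5: {a,y}→{a,e,y}
  live L6: {a}→∅
  live L7: {a,e,y}→{a,e}
  live L8: {a,e}→{a,e}
  live L9: {a,e}→∅

Interference:
  a↔{b,e,g,y}
  b↔{a,e,y}
  e↔{a,b,g,y}
  g↔{a,e,y}
  y↔{a,b,e,g}

Colouring:
  {a,b,e,y} pairwise interfere (4-clique) ⇒ χ ≥ 4
  assign a→c0 b→c3 e→c1 g→c3 y→c2 — no edge inside a register ⇒ χ ≤ 4
  χ = 4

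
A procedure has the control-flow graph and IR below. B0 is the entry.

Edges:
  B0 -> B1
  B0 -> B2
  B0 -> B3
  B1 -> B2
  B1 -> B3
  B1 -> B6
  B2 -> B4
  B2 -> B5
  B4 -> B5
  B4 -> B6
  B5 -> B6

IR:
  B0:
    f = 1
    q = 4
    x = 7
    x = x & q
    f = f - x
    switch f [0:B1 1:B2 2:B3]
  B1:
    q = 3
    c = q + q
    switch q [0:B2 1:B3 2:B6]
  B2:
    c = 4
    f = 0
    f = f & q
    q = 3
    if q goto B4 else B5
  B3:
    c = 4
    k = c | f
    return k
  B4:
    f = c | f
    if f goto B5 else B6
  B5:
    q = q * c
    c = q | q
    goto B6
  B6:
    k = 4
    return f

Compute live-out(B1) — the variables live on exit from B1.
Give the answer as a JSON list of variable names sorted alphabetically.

Per-block:
  B0: {f,q,x} / ∅
  B1: {c,q} / ∅
  B2: {c,f,q} / {q}
  B3: {c,k} / {f}
  B4: {f} / {c,f}
  B5: {c,q} / {c,q}
  B6: {k} / {f}

Liveness:
  B0: in=∅ out={f,q}
  B1: in={f} out={f,q}
  B2: in={q} out={c,f,q}
  B3: in={f} out=∅
  B4: in={c,f,q} out={c,f,q}
  B5: in={c,f,q} out={f}
  B6: in={f} out=∅

live-out(B1) = ["f", "q"]

Answer: ["f", "q"]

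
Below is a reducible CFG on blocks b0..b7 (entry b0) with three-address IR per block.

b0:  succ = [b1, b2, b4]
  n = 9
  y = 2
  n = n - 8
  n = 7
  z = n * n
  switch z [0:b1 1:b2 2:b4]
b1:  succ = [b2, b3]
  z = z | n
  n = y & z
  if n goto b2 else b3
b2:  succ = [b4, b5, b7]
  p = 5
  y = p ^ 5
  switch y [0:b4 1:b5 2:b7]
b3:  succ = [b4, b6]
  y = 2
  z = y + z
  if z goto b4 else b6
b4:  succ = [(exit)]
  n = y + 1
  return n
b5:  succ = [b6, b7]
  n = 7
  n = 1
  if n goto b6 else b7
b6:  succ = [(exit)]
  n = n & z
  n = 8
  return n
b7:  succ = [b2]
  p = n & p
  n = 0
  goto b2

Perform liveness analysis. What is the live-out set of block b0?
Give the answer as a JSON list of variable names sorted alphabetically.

def/use:
  b0 def {n,y,z} use ∅
  b1 def {n,z} use {n,y,z}
  b2 def {p,y} use ∅
  b3 def {y,z} use {z}
  b4 def {n} use {y}
  b5 def {n} use ∅
  b6 def {n} use {n,z}
  b7 def {n,p} use {n,p}

Live sets:
  live b0: ∅→{n,y,z}
  live b1: {n,y,z}→{n,z}
  live b2: {n,z}→{n,p,y,z}
  live b3: {n,z}→{n,y,z}
  live b4: {y}→∅
  live b5: {p,z}→{n,p,z}
  live b6: {n,z}→∅
  live b7: {n,p,z}→{n,z}

live-out(b0) = ["n", "y", "z"]

Answer: ["n", "y", "z"]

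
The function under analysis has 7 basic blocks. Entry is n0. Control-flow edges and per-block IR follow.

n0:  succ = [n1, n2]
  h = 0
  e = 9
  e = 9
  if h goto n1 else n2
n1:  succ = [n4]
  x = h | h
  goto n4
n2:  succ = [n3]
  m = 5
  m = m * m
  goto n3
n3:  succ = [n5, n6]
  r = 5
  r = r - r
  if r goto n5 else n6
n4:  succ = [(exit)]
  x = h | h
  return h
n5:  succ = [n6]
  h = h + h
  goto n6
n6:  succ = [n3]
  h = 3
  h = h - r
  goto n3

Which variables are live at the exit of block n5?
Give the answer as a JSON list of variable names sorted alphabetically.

Block summaries:
  n0: {e,h} / ∅
  n1: {x} / {h}
  n2: {m} / ∅
  n3: {r} / ∅
  n4: {x} / {h}
  n5: {h} / {h}
  n6: {h} / {r}

Liveness:
  n0: in=∅ out={h}
  n1: in={h} out={h}
  n2: in={h} out={h}
  n3: in={h} out={h,r}
  n4: in={h} out=∅
  n5: in={h,r} out={r}
  n6: in={r} out={h}

live-out(n5) = ["r"]

Answer: ["r"]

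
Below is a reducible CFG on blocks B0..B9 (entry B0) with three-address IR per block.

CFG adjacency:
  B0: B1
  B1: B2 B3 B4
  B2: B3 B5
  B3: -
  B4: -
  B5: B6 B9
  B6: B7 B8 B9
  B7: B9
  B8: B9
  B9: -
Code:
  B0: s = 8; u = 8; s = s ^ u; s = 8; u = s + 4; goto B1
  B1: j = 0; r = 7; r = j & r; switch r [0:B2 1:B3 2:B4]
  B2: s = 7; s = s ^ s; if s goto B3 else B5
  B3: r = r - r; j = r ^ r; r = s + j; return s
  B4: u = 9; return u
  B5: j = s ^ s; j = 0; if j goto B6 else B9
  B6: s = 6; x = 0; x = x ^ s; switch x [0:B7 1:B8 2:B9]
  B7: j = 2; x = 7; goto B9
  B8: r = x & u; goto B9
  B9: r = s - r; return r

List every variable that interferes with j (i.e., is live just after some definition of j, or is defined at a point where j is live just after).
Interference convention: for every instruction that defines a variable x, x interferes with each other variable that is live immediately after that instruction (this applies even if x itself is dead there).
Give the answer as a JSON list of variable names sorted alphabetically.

def/use:
  B0 def {s,u} use ∅
  B1 def {j,r} use ∅
  B2 def {s} use ∅
  B3 def {j,r} use {r,s}
  B4 def {u} use ∅
  B5 def {j} use {s}
  B6 def {s,x} use ∅
  B7 def {j,x} use ∅
  B8 def {r} use {u,x}
  B9 def {r} use {r,s}

Live sets:
  B0: in=∅ out={s,u}
  B1: in={s,u} out={r,s,u}
  B2: in={r,u} out={r,s,u}
  B3: in={r,s} out=∅
  B4: in=∅ out=∅
  B5: in={r,s,u} out={r,s,u}
  B6: in={r,u} out={r,s,u,x}
  B7: in={r,s} out={r,s}
  B8: in={s,u,x} out={r,s}
  B9: in={r,s} out=∅

Interfere edges:
  j: {r,s,u}
  r: {j,s,u,x}
  s: {j,r,u,x}
  u: {j,r,s,x}
  x: {r,s,u}

N(j) = ["r", "s", "u"]

Answer: ["r", "s", "u"]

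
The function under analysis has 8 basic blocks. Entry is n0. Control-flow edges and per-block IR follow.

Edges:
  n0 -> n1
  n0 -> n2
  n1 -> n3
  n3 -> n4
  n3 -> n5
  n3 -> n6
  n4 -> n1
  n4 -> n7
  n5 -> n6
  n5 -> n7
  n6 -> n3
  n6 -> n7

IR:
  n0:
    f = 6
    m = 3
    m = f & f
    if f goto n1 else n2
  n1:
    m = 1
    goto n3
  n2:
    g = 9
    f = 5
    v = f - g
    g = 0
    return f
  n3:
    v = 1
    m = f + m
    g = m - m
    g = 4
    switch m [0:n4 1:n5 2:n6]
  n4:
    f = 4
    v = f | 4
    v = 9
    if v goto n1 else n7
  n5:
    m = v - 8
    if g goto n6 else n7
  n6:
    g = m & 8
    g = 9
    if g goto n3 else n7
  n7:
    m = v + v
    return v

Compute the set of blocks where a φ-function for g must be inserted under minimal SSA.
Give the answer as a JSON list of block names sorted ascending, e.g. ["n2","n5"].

idom tree: n1←n0 n2←n0 n3←n1 n4←n3 n5←n3 n6←n3 n7←n3
Dom at joins:
  n1: preds {n0,n4}: {n0} ∩ {n0,n1,n3,n4} = {n0}; idom=n0
  n3: preds {n1,n6}: {n0,n1} ∩ {n0,n1,n3,n6} = {n0,n1}; idom=n1
  n6: preds {n3,n5}: {n0,n1,n3} ∩ {n0,n1,n3,n5} = {n0,n1,n3}; idom=n3
  n7: preds {n4,n5,n6}: {n0,n1,n3,n4} ∩ {n0,n1,n3,n5} ∩ {n0,n1,n3,n6} = {n0,n1,n3}; idom=n3

DF derivation:
  join n1 pred n0: · stop@n0
  join n1 pred n4: n4→n3→n1 stop@n0
  join n3 pred n1: · stop@n1
  join n3 pred n6: n6→n3 stop@n1
  join n6 pred n3: · stop@n3
  join n6 pred n5: n5 stop@n3
  join n7 pred n4: n4 stop@n3
  join n7 pred n5: n5 stop@n3
  join n7 pred n6: n6 stop@n3
  n0: DF=∅
  n1: DF={n1}
  n2: DF=∅
  n3: DF={n1,n3}
  n4: DF={n1,n7}
  n5: DF={n6,n7}
  n6: DF={n3,n7}
  n7: DF=∅

φ for g: defs {n2,n3,n6}
  DF⁺ = {n1,n3,n7}

Answer: ["n1", "n3", "n7"]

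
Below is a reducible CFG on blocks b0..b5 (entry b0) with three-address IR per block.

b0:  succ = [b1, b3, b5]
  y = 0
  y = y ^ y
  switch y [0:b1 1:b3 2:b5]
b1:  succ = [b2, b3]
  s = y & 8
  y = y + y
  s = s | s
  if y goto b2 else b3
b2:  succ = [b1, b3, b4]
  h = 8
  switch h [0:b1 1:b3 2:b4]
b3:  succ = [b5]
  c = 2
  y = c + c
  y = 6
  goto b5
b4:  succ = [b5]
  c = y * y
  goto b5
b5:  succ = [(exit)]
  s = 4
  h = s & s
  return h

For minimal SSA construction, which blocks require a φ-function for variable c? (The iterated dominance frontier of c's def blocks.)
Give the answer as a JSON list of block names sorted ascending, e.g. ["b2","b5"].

Answer: ["b5"]

Analysis:
idom tree: b1←b0 b2←b1 b3←b0 b4←b2 b5←b0
Join-block Dom:
  b1: preds {b0,b2}: {b0} ∩ {b0,b1,b2} = {b0}; idom=b0
  b3: preds {b0,b1,b2}: {b0} ∩ {b0,b1} ∩ {b0,b1,b2} = {b0}; idom=b0
  b5: preds {b0,b3,b4}: {b0} ∩ {b0,b3} ∩ {b0,b1,b2,b4} = {b0}; idom=b0

DF walk-up:
  b1←b0: walk · to b0
  b1←b2: walk b2→b1 to b0
  b3←b0: walk · to b0
  b3←b1: walk b1 to b0
  b3←b2: walk b2→b1 to b0
  b5←b0: walk · to b0
  b5←b3: walk b3 to b0
  b5←b4: walk b4→b2→b1 to b0
  b0: DF=∅
  b1: DF={b1,b3,b5}
  b2: DF={b1,b3,b5}
  b3: DF={b5}
  b4: DF={b5}
  b5: DF=∅

φ for c: defs {b3,b4}
  DF⁺ = {b5}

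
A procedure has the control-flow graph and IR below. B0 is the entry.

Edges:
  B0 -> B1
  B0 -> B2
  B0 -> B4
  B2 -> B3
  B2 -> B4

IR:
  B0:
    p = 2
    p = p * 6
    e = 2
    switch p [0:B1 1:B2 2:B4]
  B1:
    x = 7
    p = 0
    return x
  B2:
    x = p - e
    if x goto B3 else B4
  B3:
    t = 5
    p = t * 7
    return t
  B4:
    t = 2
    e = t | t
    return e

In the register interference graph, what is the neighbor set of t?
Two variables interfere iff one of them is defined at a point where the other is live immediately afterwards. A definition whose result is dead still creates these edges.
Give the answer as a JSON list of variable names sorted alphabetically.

Block summaries:
  B0: {e,p} / ∅
  B1: {p,x} / ∅
  B2: {x} / {e,p}
  B3: {p,t} / ∅
  B4: {e,t} / ∅

Backward fixpoint:
  B0: in=∅ out={e,p}
  B1: in=∅ out=∅
  B2: in={e,p} out=∅
  B3: in=∅ out=∅
  B4: in=∅ out=∅

Interference:
  e — {p}
  p — {e,t,x}
  t — {p}
  x — {p}

N(t) = ["p"]

Answer: ["p"]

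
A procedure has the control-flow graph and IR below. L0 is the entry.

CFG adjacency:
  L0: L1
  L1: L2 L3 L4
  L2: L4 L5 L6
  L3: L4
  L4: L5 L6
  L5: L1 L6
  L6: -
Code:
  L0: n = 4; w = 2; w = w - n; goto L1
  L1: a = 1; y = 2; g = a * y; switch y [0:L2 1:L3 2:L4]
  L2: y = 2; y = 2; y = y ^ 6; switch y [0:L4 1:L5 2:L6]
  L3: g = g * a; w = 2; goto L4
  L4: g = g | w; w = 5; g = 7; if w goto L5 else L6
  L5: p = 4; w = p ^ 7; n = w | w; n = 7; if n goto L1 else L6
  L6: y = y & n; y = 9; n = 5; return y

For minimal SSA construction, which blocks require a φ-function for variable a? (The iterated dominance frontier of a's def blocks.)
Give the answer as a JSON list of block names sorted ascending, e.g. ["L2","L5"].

idom tree: L1←L0 L2←L1 L3←L1 L4←L1 L5←L1 L6←L1
Dom∩ at merges:
  L1: preds {L0,L5}: {L0} ∩ {L0,L1,L5} = {L0}; idom=L0
  L4: preds {L1,L2,L3}: {L0,L1} ∩ {L0,L1,L2} ∩ {L0,L1,L3} = {L0,L1}; idom=L1
  L5: preds {L2,L4}: {L0,L1,L2} ∩ {L0,L1,L4} = {L0,L1}; idom=L1
  L6: preds {L2,L4,L5}: {L0,L1,L2} ∩ {L0,L1,L4} ∩ {L0,L1,L5} = {L0,L1}; idom=L1

DF derivation:
  join L1 pred L0: · stop@L0
  join L1 pred L5: L5→L1 stop@L0
  join L4 pred L1: · stop@L1
  join L4 pred L2: L2 stop@L1
  join L4 pred L3: L3 stop@L1
  join L5 pred L2: L2 stop@L1
  join L5 pred L4: L4 stop@L1
  join L6 pred L2: L2 stop@L1
  join L6 pred L4: L4 stop@L1
  join L6 pred L5: L5 stop@L1
  L0: DF=∅
  L1: DF={L1}
  L2: DF={L4,L5,L6}
  L3: DF={L4}
  L4: DF={L5,L6}
  L5: DF={L1,L6}
  L6: DF=∅

φ for a: defs {L1}
  DF⁺ = {L1}

Answer: ["L1"]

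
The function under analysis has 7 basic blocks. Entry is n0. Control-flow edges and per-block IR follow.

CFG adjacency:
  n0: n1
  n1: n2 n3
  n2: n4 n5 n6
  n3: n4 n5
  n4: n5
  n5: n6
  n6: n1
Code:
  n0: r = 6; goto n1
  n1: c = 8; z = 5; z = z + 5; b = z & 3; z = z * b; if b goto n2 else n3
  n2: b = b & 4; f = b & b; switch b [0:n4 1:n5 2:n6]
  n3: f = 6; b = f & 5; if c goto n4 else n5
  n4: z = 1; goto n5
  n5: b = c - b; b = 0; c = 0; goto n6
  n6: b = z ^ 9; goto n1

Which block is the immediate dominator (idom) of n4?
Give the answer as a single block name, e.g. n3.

Answer: n1

Working:
idom tree: n1←n0 n2←n1 n3←n1 n4←n1 n5←n1 n6←n1
Join-block Dom:
  n1: preds {n0,n6}: {n0} ∩ {n0,n1,n6} = {n0}; idom=n0
  n4: preds {n2,n3}: {n0,n1,n2} ∩ {n0,n1,n3} = {n0,n1}; idom=n1
  n5: preds {n2,n3,n4}: {n0,n1,n2} ∩ {n0,n1,n3} ∩ {n0,n1,n4} = {n0,n1}; idom=n1
  n6: preds {n2,n5}: {n0,n1,n2} ∩ {n0,n1,n5} = {n0,n1}; idom=n1

idom(n4) = n1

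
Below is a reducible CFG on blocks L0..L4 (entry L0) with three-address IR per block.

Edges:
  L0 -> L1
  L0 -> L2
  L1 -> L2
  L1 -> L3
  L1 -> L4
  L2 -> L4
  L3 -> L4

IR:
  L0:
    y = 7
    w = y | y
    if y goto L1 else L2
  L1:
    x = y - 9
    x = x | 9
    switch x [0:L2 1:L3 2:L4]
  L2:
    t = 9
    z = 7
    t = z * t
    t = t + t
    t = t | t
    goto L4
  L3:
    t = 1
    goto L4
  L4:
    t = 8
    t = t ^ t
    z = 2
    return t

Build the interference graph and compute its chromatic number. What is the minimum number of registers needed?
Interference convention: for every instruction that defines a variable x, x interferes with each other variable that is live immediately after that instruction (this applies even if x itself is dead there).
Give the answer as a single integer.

Answer: 2

Derivation:
def/use:
  L0: {w,y} / ∅
  L1: {x} / {y}
  L2: {t,z} / ∅
  L3: {t} / ∅
  L4: {t,z} / ∅

Backward fixpoint:
  L0: in=∅ out={y}
  L1: in={y} out=∅
  L2: in=∅ out=∅
  L3: in=∅ out=∅
  L4: in=∅ out=∅

Interfere edges:
  t↔{z}
  w↔{y}
  x↔∅
  y↔{w}
  z↔{t}

Colouring:
  lower bound: {t,z} mutually conflict ⇒ χ ≥ 2
  assign t→c0 w→c0 x→c0 y→c1 z→c1 — no edge inside a register ⇒ χ ≤ 2
  χ = 2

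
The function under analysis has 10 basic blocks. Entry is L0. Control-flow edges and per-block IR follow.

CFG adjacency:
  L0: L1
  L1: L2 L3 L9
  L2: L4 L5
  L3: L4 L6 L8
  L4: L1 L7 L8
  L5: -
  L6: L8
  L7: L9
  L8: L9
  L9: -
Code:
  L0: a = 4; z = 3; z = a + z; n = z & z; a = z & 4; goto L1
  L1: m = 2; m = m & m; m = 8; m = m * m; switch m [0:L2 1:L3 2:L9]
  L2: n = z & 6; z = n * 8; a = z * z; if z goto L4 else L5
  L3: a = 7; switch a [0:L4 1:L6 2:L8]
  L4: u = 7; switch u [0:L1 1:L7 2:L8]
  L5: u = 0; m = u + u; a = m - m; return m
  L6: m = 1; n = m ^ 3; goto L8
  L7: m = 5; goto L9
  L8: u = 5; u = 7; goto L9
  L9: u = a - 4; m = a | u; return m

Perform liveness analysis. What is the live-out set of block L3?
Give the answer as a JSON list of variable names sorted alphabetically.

Answer: ["a", "z"]

Analysis:
def/use:
  L0: def={a,n,z} ue=∅
  L1: def={m} ue=∅
  L2: def={a,n,z} ue={z}
  L3: def={a} ue=∅
  L4: def={u} ue=∅
  L5: def={a,m,u} ue=∅
  L6: def={m,n} ue=∅
  L7: def={m} ue=∅
  L8: def={u} ue=∅
  L9: def={m,u} ue={a}

Backward fixpoint:
  L0: in=∅ out={a,z}
  L1: in={a,z} out={a,z}
  L2: in={z} out={a,z}
  L3: in={z} out={a,z}
  L4: in={a,z} out={a,z}
  L5: in=∅ out=∅
  L6: in={a} out={a}
  L7: in={a} out={a}
  L8: in={a} out={a}
  L9: in={a} out=∅

live-out(L3) = ["a", "z"]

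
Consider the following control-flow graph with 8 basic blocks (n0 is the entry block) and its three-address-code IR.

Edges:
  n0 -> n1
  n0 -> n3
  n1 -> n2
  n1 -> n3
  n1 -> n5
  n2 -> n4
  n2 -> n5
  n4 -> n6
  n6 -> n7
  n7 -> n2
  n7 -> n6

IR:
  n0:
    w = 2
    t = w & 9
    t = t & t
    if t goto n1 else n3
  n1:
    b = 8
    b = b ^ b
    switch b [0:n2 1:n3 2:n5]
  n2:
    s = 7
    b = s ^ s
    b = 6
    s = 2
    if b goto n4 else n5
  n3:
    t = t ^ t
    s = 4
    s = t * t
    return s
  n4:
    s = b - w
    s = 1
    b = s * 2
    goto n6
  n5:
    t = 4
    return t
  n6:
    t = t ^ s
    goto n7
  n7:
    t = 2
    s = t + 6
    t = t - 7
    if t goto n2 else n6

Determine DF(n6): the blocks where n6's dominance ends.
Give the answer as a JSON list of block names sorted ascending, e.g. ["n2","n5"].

idom tree: n1←n0 n2←n1 n3←n0 n4←n2 n5←n1 n6←n4 n7←n6
Dom at joins:
  n2: preds {n1,n7}: {n0,n1} ∩ {n0,n1,n2,n4,n6,n7} = {n0,n1}; idom=n1
  n3: preds {n0,n1}: {n0} ∩ {n0,n1} = {n0}; idom=n0
  n5: preds {n1,n2}: {n0,n1} ∩ {n0,n1,n2} = {n0,n1}; idom=n1
  n6: preds {n4,n7}: {n0,n1,n2,n4} ∩ {n0,n1,n2,n4,n6,n7} = {n0,n1,n2,n4}; idom=n4

Frontier:
  n2←n1: walk · to n1
  n2←n7: walk n7→n6→n4→n2 to n1
  n3←n0: walk · to n0
  n3←n1: walk n1 to n0
  n5←n1: walk · to n1
  n5←n2: walk n2 to n1
  n6←n4: walk · to n4
  n6←n7: walk n7→n6 to n4
  n0: DF=∅
  n1: DF={n3}
  n2: DF={n2,n5}
  n3: DF=∅
  n4: DF={n2}
  n5: DF=∅
  n6: DF={n2,n6}
  n7: DF={n2,n6}

DF(n6) = ["n2", "n6"]

Answer: ["n2", "n6"]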